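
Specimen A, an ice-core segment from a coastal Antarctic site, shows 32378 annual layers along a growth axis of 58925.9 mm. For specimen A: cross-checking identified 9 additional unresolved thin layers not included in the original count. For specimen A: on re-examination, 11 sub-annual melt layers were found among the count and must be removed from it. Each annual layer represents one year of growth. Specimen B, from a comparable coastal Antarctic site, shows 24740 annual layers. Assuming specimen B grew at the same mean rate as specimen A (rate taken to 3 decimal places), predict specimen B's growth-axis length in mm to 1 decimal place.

45026.8 mm

Specimen A: correcting the raw count gives 32378 − 11 + 9 = 32376 true annual layers.
A: Mean rate = 58925.9 mm / 32376 years ≈ 1.820 mm per year.
B's length ≈ 1.820 × 24740 = 45026.8 mm.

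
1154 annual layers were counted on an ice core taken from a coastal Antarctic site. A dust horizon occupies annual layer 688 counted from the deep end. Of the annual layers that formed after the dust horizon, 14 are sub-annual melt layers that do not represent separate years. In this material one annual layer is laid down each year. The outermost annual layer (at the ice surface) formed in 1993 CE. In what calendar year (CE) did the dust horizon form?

Between annual layer 688 and the ice surface there are 1154 − 688 = 466 annual layers.
466 − 14 false = 452 true annual layers after the dust horizon.
The annual layer at the ice surface is 1993 CE, so the dust horizon dates to 1993 − 452 = 1541 CE.

1541 CE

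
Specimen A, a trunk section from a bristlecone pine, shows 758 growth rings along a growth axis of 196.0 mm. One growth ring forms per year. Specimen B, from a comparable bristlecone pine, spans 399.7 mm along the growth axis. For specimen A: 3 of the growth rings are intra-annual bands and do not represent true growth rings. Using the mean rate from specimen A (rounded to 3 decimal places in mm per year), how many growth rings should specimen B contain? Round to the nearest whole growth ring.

1537 growth rings

Specimen A: after corrections the count is 758 − 3 = 755 growth rings.
A: Extension rate ≈ 196.0 / 755 = 0.260 mm/year.
Specimen B: 399.7 mm / 0.260 mm per year = 1537.31 years ≈ 1537 growth rings.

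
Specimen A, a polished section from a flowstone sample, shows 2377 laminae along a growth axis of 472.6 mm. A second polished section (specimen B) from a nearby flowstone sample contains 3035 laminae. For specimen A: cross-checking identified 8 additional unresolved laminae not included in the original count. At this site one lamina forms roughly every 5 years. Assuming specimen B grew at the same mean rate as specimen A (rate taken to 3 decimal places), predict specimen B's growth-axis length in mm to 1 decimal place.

607.0 mm

Specimen A: adjusted count: 2377 + 8 = 2385 laminae.
Specimen A: multiplying by 5 years per lamina: 2385 × 5 = 11925 years.
A: Extension rate ≈ 472.6 / 11925 = 0.040 mm per year.
Specimen B: 3035 laminae at 5 years each span 3035 × 5 = 15175 years. Length of B = 0.040 × 15175 = 607.0 mm.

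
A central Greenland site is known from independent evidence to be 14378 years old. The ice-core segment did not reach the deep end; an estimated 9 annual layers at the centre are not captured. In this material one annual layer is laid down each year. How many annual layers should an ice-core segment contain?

At one annual layer per year, 14378 years correspond to 14378 annual layers.
Subtracting the 9 annual layers not captured gives 14378 − 9 = 14369 annual layers in the record.

14369 annual layers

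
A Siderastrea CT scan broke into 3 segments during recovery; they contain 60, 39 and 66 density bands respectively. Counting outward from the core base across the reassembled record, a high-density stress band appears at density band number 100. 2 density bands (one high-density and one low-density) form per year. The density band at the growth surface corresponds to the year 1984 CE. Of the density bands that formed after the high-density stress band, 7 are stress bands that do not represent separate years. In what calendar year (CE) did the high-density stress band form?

1955 CE

Total density bands = 60 + 39 + 66 = 165.
Between density band 100 and the growth surface there are 165 − 100 = 65 density bands.
Excluding 7 false density bands: 65 − 7 = 58.
Dividing by 2 density bands per year: 58 / 2 = 29 years.
Counting back 29 years from 1984 CE places the high-density stress band in 1984 − 29 = 1955 CE.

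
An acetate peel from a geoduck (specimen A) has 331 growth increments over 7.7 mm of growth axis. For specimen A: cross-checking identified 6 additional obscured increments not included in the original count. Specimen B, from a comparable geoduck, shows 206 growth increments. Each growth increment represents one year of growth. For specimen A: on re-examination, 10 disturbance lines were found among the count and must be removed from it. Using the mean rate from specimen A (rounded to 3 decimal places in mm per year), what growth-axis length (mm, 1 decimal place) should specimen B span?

Specimen A: correcting the raw count gives 331 − 10 + 6 = 327 true growth increments.
A: Mean rate = 7.7 mm / 327 years ≈ 0.024 mm per year.
Length of B = 0.024 × 206 = 4.9 mm.

4.9 mm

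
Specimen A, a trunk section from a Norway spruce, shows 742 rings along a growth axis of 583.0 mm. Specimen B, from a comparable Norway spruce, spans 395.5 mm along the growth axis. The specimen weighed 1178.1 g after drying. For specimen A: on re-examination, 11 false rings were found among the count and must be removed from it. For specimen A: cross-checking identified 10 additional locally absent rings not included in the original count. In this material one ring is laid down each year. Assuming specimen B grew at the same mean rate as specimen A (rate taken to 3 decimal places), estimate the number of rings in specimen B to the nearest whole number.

503 rings

Specimen A: after corrections the count is 742 − 11 + 10 = 741 rings.
A: 583.0 mm over 741 years gives 583.0 / 741 ≈ 0.787 mm per year.
B spans 395.5 / 0.787 = 502.54 years ≈ 503 rings.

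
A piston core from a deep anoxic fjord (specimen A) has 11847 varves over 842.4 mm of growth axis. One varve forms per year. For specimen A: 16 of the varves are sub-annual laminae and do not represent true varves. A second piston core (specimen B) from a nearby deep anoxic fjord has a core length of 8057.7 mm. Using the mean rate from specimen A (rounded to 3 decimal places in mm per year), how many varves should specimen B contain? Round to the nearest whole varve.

Specimen A: adjusted count: 11847 − 16 = 11831 varves.
A: Extension rate ≈ 842.4 / 11831 = 0.071 mm/year.
For B, 8057.7 / 0.071 = 113488.73 years ≈ 113489 varves.

113489 varves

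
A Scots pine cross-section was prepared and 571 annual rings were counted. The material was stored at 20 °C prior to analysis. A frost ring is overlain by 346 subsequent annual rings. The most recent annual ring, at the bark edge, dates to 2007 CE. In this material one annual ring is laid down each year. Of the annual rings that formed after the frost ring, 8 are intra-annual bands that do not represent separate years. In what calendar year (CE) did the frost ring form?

There are 346 annual rings younger than the frost ring.
Removing the 8 false annual rings leaves 346 − 8 = 338 true annual rings beyond the frost ring.
Counting back 338 years from 2007 CE places the frost ring in 2007 − 338 = 1669 CE.

1669 CE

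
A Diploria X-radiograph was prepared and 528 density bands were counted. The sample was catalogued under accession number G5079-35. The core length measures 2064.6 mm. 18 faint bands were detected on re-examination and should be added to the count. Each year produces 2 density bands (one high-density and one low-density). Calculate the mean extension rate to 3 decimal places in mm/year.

Correcting the raw count gives 528 + 18 = 546 true density bands.
With 2 density bands per year, 546 / 2 = 273 years.
Mean rate = 2064.6 mm / 273 years ≈ 7.563 mm/year.

7.563 mm/year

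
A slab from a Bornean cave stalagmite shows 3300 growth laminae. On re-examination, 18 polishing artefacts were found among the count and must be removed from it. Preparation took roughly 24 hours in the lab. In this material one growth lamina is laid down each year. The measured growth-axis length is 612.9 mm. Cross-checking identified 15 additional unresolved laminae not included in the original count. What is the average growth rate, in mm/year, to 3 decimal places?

0.186 mm/year

True growth lamina count = 3300 − 18 + 15 = 3297.
Mean rate = 612.9 mm / 3297 years ≈ 0.186 mm/year.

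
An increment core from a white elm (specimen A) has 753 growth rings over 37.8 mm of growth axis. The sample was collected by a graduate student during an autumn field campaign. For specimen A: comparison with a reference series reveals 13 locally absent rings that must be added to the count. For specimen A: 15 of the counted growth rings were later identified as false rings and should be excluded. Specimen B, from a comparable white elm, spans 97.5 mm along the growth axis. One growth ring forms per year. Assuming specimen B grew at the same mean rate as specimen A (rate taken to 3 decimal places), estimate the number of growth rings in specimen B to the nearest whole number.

Specimen A: adjusted count: 753 − 15 + 13 = 751 growth rings.
A: Extension rate ≈ 37.8 / 751 = 0.050 mm/year.
Specimen B: 97.5 mm / 0.050 mm per year = 1950.00 years ≈ 1950 growth rings.

1950 growth rings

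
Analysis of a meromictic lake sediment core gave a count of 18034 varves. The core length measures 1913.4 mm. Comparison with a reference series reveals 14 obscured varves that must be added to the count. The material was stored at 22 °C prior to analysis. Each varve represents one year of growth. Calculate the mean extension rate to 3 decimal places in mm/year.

True varve count = 18034 + 14 = 18048.
Extension rate ≈ 1913.4 / 18048 = 0.106 mm/year.

0.106 mm/year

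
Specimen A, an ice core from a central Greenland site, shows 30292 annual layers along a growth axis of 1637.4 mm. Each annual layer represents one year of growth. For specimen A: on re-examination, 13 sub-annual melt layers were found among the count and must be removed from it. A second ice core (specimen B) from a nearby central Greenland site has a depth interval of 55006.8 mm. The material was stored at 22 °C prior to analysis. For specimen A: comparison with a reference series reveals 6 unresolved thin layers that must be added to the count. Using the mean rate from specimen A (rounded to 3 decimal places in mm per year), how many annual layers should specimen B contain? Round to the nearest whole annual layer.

1018644 annual layers

Specimen A: adjusted count: 30292 − 13 + 6 = 30285 annual layers.
A: Extension rate ≈ 1637.4 / 30285 = 0.054 mm/yr.
B spans 55006.8 / 0.054 = 1018644.44 years ≈ 1018644 annual layers.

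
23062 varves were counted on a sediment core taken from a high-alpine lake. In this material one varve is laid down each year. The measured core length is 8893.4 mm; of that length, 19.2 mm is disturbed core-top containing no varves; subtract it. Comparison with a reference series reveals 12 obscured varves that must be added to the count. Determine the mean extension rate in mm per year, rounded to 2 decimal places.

0.38 mm per year

True varve count = 23062 + 12 = 23074.
Removing the 19.2 mm offcut leaves 8893.4 − 19.2 = 8874.2 mm.
Mean rate = 8874.2 mm / 23074 years ≈ 0.38 mm per year.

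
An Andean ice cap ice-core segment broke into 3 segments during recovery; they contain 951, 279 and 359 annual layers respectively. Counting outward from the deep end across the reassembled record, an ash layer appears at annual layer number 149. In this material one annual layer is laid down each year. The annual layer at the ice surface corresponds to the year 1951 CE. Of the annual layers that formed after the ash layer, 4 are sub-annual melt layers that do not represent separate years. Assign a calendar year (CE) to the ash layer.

Total annual layers = 951 + 279 + 359 = 1589.
The ash layer sits at annual layer 149 from the deep end, so 1589 − 149 = 1440 annual layers formed after it.
Excluding 4 false annual layers: 1440 − 4 = 1436.
1951 − 1436 = 515 CE.

515 CE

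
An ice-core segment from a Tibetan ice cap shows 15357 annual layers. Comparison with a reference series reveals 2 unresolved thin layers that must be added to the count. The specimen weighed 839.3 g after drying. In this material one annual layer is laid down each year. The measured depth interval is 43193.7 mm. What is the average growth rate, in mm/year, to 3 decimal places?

True annual layer count = 15357 + 2 = 15359.
43193.7 mm over 15359 years gives 43193.7 / 15359 ≈ 2.812 mm/year.

2.812 mm/year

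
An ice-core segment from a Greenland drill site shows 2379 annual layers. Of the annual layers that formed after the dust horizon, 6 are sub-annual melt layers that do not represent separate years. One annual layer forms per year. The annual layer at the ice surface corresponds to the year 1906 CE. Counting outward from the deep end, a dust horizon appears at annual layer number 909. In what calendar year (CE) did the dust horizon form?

442 CE

The dust horizon sits at annual layer 909 from the deep end, so 2379 − 909 = 1470 annual layers formed after it.
1470 − 6 false = 1464 true annual layers after the dust horizon.
Counting back 1464 years from 1906 CE places the dust horizon in 1906 − 1464 = 442 CE.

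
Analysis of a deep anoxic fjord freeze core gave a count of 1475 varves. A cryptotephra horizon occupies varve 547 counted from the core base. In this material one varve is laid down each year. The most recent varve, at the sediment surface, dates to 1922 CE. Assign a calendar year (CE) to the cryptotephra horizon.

1475 − 547 = 928 varves lie beyond the cryptotephra horizon toward the sediment surface.
Counting back 928 years from 1922 CE places the cryptotephra horizon in 1922 − 928 = 994 CE.

994 CE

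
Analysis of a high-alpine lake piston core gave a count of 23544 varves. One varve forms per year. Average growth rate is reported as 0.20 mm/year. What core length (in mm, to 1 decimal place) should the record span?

4708.8 mm

The record spans 23544 years at 0.20 mm per year.
Predicted length = 0.20 mm/year × 23544 years = 4708.8 mm.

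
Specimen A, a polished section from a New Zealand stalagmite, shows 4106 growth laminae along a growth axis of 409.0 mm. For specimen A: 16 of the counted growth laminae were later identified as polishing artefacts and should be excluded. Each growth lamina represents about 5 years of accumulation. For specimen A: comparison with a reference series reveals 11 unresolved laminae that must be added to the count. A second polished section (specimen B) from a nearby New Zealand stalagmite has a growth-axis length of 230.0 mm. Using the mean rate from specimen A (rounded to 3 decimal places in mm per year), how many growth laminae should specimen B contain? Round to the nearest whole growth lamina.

2300 growth laminae

Specimen A: true growth lamina count = 4106 − 16 + 11 = 4101.
Specimen A: at 5 years per growth lamina, 4101 × 5 = 20505 years.
A: Mean rate = 409.0 mm / 20505 years ≈ 0.020 mm/yr.
For B, 230.0 / 0.020 = 11500.00 years; at 5 years per growth lamina that is 11500.00 / 5 ≈ 2300 growth laminae.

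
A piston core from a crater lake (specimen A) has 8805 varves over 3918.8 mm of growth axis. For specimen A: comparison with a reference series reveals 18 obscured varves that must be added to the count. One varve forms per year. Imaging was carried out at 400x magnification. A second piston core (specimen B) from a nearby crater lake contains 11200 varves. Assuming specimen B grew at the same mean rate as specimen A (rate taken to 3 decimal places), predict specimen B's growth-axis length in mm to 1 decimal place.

4972.8 mm

Specimen A: adjusted count: 8805 + 18 = 8823 varves.
A: 3918.8 mm over 8823 years gives 3918.8 / 8823 ≈ 0.444 mm/yr.
B's length ≈ 0.444 × 11200 = 4972.8 mm.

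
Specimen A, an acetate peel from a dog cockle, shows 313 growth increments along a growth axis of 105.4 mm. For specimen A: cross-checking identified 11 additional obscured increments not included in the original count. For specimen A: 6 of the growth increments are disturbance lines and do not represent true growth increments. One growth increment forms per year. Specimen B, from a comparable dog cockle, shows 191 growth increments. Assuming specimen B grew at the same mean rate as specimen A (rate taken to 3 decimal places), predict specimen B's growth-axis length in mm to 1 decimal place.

Specimen A: true growth increment count = 313 − 6 + 11 = 318.
A: Extension rate ≈ 105.4 / 318 = 0.331 mm per year.
Length of B = 0.331 × 191 = 63.2 mm.

63.2 mm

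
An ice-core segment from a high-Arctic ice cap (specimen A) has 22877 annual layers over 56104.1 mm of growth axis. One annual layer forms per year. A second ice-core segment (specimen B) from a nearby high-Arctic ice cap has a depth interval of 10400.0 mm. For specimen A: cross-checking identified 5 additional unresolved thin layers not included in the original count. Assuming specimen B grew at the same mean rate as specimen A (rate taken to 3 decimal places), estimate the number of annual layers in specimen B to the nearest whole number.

4241 annual layers

Specimen A: correcting the raw count gives 22877 + 5 = 22882 true annual layers.
A: Mean rate = 56104.1 mm / 22882 years ≈ 2.452 mm per year.
Specimen B: 10400.0 mm / 2.452 mm per year = 4241.44 years ≈ 4241 annual layers.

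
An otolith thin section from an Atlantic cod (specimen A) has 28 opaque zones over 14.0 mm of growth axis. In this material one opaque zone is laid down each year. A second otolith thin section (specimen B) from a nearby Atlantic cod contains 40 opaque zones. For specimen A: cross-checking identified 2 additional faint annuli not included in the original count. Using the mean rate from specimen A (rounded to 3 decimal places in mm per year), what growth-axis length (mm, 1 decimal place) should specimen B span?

18.7 mm

Specimen A: true opaque zone count = 28 + 2 = 30.
A: Extension rate ≈ 14.0 / 30 = 0.467 mm per year.
Length of B = 0.467 × 40 = 18.7 mm.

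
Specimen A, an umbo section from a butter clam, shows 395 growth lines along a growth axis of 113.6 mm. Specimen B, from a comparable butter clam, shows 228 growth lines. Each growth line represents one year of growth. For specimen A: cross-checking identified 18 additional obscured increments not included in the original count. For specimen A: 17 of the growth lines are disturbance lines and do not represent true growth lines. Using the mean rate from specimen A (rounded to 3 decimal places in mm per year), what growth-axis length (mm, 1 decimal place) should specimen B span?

Specimen A: adjusted count: 395 − 17 + 18 = 396 growth lines.
A: Mean rate = 113.6 mm / 396 years ≈ 0.287 mm/yr.
Length of B = 0.287 × 228 = 65.4 mm.

65.4 mm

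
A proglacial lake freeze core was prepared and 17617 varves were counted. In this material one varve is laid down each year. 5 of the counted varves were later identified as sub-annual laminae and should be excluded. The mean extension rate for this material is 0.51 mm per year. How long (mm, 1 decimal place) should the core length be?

8982.1 mm

Adjusted count: 17617 − 5 = 17612 varves.
Predicted length = 0.51 mm/year × 17612 years = 8982.1 mm.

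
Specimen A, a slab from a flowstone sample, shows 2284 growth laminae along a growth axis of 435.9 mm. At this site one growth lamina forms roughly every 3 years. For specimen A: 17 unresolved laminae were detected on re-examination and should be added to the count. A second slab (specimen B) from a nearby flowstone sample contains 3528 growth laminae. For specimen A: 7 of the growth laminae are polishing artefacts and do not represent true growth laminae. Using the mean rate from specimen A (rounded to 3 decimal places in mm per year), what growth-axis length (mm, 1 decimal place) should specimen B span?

Specimen A: adjusted count: 2284 − 7 + 17 = 2294 growth laminae.
Specimen A: 2294 growth laminae at 3 years each span 2294 × 3 = 6882 years.
A: Mean rate = 435.9 mm / 6882 years ≈ 0.063 mm/yr.
Specimen B: multiplying by 3 years per growth lamina: 3528 × 3 = 10584 years. Length of B = 0.063 × 10584 = 666.8 mm.

666.8 mm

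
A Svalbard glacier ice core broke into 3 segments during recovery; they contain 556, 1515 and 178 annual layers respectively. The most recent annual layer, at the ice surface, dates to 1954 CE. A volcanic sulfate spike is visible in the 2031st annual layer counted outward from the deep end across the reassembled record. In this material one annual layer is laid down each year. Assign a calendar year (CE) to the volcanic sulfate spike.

1736 CE

Total annual layers = 556 + 1515 + 178 = 2249.
Between annual layer 2031 and the ice surface there are 2249 − 2031 = 218 annual layers.
Counting back 218 years from 1954 CE places the volcanic sulfate spike in 1954 − 218 = 1736 CE.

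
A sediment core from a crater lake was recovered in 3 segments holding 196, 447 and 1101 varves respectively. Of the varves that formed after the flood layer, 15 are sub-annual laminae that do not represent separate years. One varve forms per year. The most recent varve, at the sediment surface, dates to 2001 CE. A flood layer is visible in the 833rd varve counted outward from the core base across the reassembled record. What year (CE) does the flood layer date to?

Total varves = 196 + 447 + 1101 = 1744.
The flood layer sits at varve 833 from the core base, so 1744 − 833 = 911 varves formed after it.
Excluding 15 false varves: 911 − 15 = 896.
Counting back 896 years from 2001 CE places the flood layer in 2001 − 896 = 1105 CE.

1105 CE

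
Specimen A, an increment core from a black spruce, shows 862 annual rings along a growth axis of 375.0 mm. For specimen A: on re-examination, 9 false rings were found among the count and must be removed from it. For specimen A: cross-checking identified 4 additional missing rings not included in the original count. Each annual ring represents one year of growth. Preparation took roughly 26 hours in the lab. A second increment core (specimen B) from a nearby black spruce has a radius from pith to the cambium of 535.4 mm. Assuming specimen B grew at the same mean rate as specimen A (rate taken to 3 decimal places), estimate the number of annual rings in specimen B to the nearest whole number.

1222 annual rings

Specimen A: true annual ring count = 862 − 9 + 4 = 857.
A: Mean rate = 375.0 mm / 857 years ≈ 0.438 mm/year.
Specimen B: 535.4 mm / 0.438 mm per year = 1222.37 years ≈ 1222 annual rings.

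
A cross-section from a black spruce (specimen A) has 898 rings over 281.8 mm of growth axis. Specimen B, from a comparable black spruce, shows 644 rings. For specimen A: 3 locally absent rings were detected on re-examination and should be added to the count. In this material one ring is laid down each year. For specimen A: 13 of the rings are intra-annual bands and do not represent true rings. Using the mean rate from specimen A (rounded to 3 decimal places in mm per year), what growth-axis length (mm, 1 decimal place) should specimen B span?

204.1 mm

Specimen A: true ring count = 898 − 13 + 3 = 888.
A: Extension rate ≈ 281.8 / 888 = 0.317 mm/year.
For B, 0.317 mm/year × 644 years = 204.1 mm.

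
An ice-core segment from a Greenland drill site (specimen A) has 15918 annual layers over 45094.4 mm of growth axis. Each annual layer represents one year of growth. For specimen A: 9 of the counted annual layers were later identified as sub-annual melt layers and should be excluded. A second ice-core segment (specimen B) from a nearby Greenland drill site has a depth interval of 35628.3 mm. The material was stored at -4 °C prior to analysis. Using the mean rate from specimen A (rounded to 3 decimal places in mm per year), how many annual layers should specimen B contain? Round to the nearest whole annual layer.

12567 annual layers

Specimen A: adjusted count: 15918 − 9 = 15909 annual layers.
A: 45094.4 mm over 15909 years gives 45094.4 / 15909 ≈ 2.835 mm/year.
Specimen B: 35628.3 mm / 2.835 mm per year = 12567.30 years ≈ 12567 annual layers.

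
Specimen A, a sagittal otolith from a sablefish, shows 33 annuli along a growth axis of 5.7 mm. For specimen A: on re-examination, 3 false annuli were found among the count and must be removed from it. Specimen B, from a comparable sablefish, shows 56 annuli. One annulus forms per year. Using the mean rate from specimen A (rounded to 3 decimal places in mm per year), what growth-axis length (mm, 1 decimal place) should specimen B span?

Specimen A: after corrections the count is 33 − 3 = 30 annuli.
A: 5.7 mm over 30 years gives 5.7 / 30 ≈ 0.190 mm/year.
B's length ≈ 0.190 × 56 = 10.6 mm.

10.6 mm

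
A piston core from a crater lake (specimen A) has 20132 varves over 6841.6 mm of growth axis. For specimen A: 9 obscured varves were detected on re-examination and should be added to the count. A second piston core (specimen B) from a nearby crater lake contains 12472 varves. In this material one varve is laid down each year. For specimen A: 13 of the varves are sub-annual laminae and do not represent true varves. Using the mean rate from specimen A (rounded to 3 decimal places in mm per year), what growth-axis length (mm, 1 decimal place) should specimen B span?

Specimen A: adjusted count: 20132 − 13 + 9 = 20128 varves.
A: Mean rate = 6841.6 mm / 20128 years ≈ 0.340 mm per year.
B's length ≈ 0.340 × 12472 = 4240.5 mm.

4240.5 mm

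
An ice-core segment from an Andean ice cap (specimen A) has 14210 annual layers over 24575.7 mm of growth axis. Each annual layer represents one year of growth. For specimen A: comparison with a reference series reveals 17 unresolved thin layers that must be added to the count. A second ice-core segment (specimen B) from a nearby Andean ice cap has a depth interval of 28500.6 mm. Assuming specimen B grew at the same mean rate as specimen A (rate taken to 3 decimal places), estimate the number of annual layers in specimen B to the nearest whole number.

16503 annual layers

Specimen A: adjusted count: 14210 + 17 = 14227 annual layers.
A: Extension rate ≈ 24575.7 / 14227 = 1.727 mm per year.
For B, 28500.6 / 1.727 = 16502.95 years ≈ 16503 annual layers.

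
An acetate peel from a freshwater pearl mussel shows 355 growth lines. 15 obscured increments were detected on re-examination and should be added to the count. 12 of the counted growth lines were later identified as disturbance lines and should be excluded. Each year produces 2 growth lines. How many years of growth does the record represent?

After corrections the count is 355 − 12 + 15 = 358 growth lines.
358 growth lines at 2 per year is 358 / 2 = 179 years.

179 yr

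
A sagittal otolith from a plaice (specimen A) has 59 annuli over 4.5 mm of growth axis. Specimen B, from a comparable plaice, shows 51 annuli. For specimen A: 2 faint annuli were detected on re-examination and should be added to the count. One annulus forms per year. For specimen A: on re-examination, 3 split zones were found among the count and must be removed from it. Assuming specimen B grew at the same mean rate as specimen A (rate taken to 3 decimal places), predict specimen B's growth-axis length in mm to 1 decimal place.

4.0 mm

Specimen A: adjusted count: 59 − 3 + 2 = 58 annuli.
A: Mean rate = 4.5 mm / 58 years ≈ 0.078 mm per year.
Length of B = 0.078 × 51 = 4.0 mm.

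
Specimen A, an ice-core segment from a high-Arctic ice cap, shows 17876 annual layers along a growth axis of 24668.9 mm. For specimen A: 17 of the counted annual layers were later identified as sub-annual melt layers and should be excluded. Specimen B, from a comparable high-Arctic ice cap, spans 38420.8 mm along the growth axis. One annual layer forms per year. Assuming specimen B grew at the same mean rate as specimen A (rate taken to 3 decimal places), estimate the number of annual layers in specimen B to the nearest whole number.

27821 annual layers

Specimen A: adjusted count: 17876 − 17 = 17859 annual layers.
A: Mean rate = 24668.9 mm / 17859 years ≈ 1.381 mm per year.
For B, 38420.8 / 1.381 = 27821.00 years ≈ 27821 annual layers.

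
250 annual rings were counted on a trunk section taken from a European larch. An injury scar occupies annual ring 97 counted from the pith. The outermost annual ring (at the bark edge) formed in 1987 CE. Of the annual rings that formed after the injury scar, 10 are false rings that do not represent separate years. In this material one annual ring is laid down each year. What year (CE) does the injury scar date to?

250 − 97 = 153 annual rings lie beyond the injury scar toward the bark edge.
Removing the 10 false annual rings leaves 153 − 10 = 143 true annual rings beyond the injury scar.
Counting back 143 years from 1987 CE places the injury scar in 1987 − 143 = 1844 CE.

1844 CE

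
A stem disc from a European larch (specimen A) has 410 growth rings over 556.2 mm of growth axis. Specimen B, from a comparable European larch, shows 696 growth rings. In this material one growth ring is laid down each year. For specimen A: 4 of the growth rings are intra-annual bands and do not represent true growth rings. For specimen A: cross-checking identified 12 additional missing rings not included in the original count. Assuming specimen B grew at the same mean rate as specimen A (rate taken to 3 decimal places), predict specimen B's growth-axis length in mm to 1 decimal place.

926.4 mm

Specimen A: true growth ring count = 410 − 4 + 12 = 418.
A: Extension rate ≈ 556.2 / 418 = 1.331 mm/yr.
B's length ≈ 1.331 × 696 = 926.4 mm.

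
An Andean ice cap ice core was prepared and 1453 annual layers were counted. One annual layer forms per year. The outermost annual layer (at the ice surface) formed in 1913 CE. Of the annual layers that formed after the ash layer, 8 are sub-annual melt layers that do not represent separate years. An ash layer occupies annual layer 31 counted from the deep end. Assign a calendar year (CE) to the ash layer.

499 CE

1453 − 31 = 1422 annual layers lie beyond the ash layer toward the ice surface.
Removing the 8 false annual layers leaves 1422 − 8 = 1414 true annual layers beyond the ash layer.
The annual layer at the ice surface is 1913 CE, so the ash layer dates to 1913 − 1414 = 499 CE.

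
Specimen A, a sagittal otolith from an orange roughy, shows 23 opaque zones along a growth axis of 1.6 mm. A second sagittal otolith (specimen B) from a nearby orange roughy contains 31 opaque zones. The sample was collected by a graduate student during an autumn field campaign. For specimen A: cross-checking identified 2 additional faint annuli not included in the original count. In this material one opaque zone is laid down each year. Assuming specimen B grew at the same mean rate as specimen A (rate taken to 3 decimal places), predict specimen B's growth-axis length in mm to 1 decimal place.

Specimen A: true opaque zone count = 23 + 2 = 25.
A: Mean rate = 1.6 mm / 25 years ≈ 0.064 mm/yr.
For B, 0.064 mm/year × 31 years = 2.0 mm.

2.0 mm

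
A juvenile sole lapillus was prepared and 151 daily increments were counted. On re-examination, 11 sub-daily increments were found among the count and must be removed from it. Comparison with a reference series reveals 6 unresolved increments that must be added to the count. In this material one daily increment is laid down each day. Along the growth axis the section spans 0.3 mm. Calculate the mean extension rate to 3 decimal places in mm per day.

Correcting the raw count gives 151 − 11 + 6 = 146 true daily increments.
0.3 mm over 146 days gives 0.3 / 146 ≈ 0.002 mm per day.

0.002 mm per day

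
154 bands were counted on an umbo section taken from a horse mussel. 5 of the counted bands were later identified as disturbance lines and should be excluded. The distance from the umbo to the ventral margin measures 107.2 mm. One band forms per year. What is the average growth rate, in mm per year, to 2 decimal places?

0.72 mm per year

True band count = 154 − 5 = 149.
Extension rate ≈ 107.2 / 149 = 0.72 mm per year.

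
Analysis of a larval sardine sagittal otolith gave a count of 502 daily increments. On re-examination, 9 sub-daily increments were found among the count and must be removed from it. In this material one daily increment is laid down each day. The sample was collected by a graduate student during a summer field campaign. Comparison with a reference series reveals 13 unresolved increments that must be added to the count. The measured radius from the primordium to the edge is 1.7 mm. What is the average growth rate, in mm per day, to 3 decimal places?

0.003 mm per day

True daily increment count = 502 − 9 + 13 = 506.
Extension rate ≈ 1.7 / 506 = 0.003 mm per day.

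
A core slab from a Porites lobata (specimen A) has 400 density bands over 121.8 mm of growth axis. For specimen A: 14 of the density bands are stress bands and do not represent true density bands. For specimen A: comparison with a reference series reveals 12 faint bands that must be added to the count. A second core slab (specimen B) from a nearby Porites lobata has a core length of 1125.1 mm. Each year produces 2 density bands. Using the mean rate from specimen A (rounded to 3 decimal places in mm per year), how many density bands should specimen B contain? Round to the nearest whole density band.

Specimen A: adjusted count: 400 − 14 + 12 = 398 density bands.
Specimen A: with 2 density bands per year, 398 / 2 = 199 years.
A: Mean rate = 121.8 mm / 199 years ≈ 0.612 mm/year.
For B, 1125.1 / 0.612 = 1838.40 years; at 2 density bands per year that is 1838.40 × 2 ≈ 3677 density bands.

3677 density bands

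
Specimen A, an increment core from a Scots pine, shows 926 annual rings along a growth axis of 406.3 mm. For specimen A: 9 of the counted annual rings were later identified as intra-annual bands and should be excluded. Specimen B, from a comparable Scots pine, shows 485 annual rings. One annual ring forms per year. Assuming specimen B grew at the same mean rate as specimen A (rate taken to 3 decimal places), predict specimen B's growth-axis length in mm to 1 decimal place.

Specimen A: after corrections the count is 926 − 9 = 917 annual rings.
A: 406.3 mm over 917 years gives 406.3 / 917 ≈ 0.443 mm/yr.
B's length ≈ 0.443 × 485 = 214.9 mm.

214.9 mm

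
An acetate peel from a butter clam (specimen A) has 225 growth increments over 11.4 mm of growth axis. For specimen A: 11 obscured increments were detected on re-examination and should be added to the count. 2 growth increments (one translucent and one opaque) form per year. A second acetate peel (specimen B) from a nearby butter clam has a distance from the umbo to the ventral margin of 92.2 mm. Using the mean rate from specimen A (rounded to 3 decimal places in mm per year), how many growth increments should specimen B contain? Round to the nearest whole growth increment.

1901 growth increments

Specimen A: true growth increment count = 225 + 11 = 236.
Specimen A: 236 growth increments at 2 per year is 236 / 2 = 118 years.
A: 11.4 mm over 118 years gives 11.4 / 118 ≈ 0.097 mm/yr.
Specimen B: 92.2 mm / 0.097 mm per year = 950.52 years; at 2 growth increments per year that is 950.52 × 2 ≈ 1901 growth increments.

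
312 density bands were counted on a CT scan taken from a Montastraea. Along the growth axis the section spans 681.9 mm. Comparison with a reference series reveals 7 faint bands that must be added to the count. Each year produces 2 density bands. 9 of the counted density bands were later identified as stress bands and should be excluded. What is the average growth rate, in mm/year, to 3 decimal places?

4.399 mm/year

True density band count = 312 − 9 + 7 = 310.
Dividing by 2 density bands per year: 310 / 2 = 155 years.
Mean rate = 681.9 mm / 155 years ≈ 4.399 mm/year.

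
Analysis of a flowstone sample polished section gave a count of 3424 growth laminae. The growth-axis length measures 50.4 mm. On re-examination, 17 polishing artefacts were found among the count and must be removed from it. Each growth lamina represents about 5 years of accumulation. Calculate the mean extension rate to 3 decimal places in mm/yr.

After corrections the count is 3424 − 17 = 3407 growth laminae.
Multiplying by 5 years per growth lamina: 3407 × 5 = 17035 years.
50.4 mm over 17035 years gives 50.4 / 17035 ≈ 0.003 mm/yr.

0.003 mm/yr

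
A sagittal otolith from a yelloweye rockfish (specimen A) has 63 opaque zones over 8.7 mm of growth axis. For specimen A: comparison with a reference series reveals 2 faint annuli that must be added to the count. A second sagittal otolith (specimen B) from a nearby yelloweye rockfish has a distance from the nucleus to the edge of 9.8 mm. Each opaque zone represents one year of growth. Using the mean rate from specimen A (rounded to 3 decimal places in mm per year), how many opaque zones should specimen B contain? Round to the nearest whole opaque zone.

73 opaque zones

Specimen A: correcting the raw count gives 63 + 2 = 65 true opaque zones.
A: Extension rate ≈ 8.7 / 65 = 0.134 mm/year.
B spans 9.8 / 0.134 = 73.13 years ≈ 73 opaque zones.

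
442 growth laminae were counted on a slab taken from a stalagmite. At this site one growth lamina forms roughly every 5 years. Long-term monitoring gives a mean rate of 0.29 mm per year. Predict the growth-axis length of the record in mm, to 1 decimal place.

640.9 mm

442 growth laminae at 5 years each span 442 × 5 = 2210 years.
2210 years at 0.29 mm/year gives 0.29 × 2210 = 640.9 mm.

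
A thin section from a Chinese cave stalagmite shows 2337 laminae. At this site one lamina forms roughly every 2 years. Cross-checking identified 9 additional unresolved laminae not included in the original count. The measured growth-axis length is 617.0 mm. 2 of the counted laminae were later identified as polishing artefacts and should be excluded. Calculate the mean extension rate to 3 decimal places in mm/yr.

True lamina count = 2337 − 2 + 9 = 2344.
At 2 years per lamina, 2344 × 2 = 4688 years.
Extension rate ≈ 617.0 / 4688 = 0.132 mm/yr.

0.132 mm/yr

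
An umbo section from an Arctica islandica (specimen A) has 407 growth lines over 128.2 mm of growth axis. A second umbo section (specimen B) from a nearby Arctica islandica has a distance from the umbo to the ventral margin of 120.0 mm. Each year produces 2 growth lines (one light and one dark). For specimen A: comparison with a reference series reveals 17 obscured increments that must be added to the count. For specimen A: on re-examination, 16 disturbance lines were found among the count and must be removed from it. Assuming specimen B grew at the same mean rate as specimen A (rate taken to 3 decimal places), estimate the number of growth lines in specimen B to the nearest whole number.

Specimen A: true growth line count = 407 − 16 + 17 = 408.
Specimen A: with 2 growth lines per year, 408 / 2 = 204 years.
A: Extension rate ≈ 128.2 / 204 = 0.628 mm/year.
Specimen B: 120.0 mm / 0.628 mm per year = 191.08 years; at 2 growth lines per year that is 191.08 × 2 ≈ 382 growth lines.

382 growth lines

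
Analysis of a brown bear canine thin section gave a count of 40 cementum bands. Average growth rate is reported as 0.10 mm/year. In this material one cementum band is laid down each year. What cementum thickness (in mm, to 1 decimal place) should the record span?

40 years of growth are recorded.
Length ≈ 0.10 × 40 = 4.0 mm.

4.0 mm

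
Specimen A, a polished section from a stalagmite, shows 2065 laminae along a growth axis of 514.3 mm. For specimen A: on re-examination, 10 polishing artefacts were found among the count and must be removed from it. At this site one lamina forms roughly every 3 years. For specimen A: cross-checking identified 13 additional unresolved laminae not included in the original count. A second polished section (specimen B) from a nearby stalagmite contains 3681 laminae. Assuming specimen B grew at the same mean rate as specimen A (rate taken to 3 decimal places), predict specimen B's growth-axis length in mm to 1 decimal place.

916.6 mm

Specimen A: after corrections the count is 2065 − 10 + 13 = 2068 laminae.
Specimen A: 2068 laminae at 3 years each span 2068 × 3 = 6204 years.
A: 514.3 mm over 6204 years gives 514.3 / 6204 ≈ 0.083 mm/yr.
Specimen B: at 3 years per lamina, 3681 × 3 = 11043 years. Length of B = 0.083 × 11043 = 916.6 mm.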